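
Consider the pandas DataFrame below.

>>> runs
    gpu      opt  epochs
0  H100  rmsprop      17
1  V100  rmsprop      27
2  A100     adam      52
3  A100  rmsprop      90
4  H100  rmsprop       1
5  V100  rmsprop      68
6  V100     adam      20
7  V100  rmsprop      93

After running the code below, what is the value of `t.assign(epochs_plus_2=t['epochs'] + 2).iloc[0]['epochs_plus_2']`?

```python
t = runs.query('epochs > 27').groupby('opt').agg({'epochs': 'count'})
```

3

filter rows where epochs > 27:
    gpu      opt  epochs
2  A100     adam      52
3  A100  rmsprop      90
5  V100  rmsprop      68
7  V100  rmsprop      93
group by opt, count of epochs:
         epochs
opt            
adam          1
rmsprop       3
add column epochs_plus_2 = t['epochs'] + 2:
         epochs  epochs_plus_2
opt                           
adam          1              3
rmsprop       3              5
Finally, value at position 0, column 'epochs_plus_2' = 3.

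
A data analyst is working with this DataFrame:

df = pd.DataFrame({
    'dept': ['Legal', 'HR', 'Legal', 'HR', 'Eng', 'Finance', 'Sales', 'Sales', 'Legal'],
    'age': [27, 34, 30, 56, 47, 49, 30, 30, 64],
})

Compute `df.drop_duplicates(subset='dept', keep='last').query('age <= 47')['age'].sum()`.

drop duplicate dept (keep=last):
      dept  age
3       HR   56
4      Eng   47
5  Finance   49
7    Sales   30
8    Legal   64
filter rows where age <= 47:
    dept  age
4    Eng   47
7  Sales   30
Reading off the sum of column 'age', we get 77.

77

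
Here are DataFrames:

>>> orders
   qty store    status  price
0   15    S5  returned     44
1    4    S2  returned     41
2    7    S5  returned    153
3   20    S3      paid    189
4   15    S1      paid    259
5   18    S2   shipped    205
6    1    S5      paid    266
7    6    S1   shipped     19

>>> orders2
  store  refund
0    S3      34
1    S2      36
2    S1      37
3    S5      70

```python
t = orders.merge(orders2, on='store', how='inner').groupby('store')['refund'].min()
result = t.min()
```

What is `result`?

34

merge on 'store' (how='inner') → 8 rows:
   qty store    status  price  refund
0   15    S5  returned     44      70
1    4    S2  returned     41      36
2    7    S5  returned    153      70
3   20    S3      paid    189      34
4   15    S1      paid    259      37
5   18    S2   shipped    205      36
6    1    S5      paid    266      70
7    6    S1   shipped     19      37
group by store, min of refund:
store
S1    37
S2    36
S3    34
S5    70
Name: refund, dtype: int64
Then the min of the resulting series: 34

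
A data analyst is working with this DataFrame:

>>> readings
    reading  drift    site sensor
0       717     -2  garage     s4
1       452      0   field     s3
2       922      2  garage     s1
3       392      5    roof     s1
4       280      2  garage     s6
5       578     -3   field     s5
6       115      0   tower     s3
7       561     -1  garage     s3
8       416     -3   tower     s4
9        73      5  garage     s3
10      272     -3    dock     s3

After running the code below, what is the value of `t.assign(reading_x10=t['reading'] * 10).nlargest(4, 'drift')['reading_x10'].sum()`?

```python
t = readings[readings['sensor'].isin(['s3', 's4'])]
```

filter rows where sensor in ['s3', 's4']:
    reading  drift    site sensor
0       717     -2  garage     s4
1       452      0   field     s3
6       115      0   tower     s3
7       561     -1  garage     s3
8       416     -3   tower     s4
9        73      5  garage     s3
10      272     -3    dock     s3
add column reading_x10 = t['reading'] * 10:
    reading  drift    site sensor  reading_x10
0       717     -2  garage     s4         7170
1       452      0   field     s3         4520
6       115      0   tower     s3         1150
7       561     -1  garage     s3         5610
8       416     -3   tower     s4         4160
9        73      5  garage     s3          730
10      272     -3    dock     s3         2720
take 4 rows with largest drift:
   reading  drift    site sensor  reading_x10
9       73      5  garage     s3          730
1      452      0   field     s3         4520
6      115      0   tower     s3         1150
7      561     -1  garage     s3         5610
sum of column 'reading_x10' → 12010

12010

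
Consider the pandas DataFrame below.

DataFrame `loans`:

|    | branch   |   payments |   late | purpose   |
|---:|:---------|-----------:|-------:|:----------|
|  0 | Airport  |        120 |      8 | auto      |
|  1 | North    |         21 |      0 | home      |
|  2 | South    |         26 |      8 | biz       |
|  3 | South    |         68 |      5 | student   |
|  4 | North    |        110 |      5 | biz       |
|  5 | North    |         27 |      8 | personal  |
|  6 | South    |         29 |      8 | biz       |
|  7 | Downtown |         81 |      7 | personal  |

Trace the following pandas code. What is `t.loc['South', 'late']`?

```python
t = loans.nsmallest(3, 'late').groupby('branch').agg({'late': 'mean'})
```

take 3 rows with smallest late:
  branch  payments  late  purpose
1  North        21     0     home
3  South        68     5  student
4  North       110     5      biz
group by branch, mean of late:
        late
branch      
North    2.5
South    5.0
Hence 5.0.

5.0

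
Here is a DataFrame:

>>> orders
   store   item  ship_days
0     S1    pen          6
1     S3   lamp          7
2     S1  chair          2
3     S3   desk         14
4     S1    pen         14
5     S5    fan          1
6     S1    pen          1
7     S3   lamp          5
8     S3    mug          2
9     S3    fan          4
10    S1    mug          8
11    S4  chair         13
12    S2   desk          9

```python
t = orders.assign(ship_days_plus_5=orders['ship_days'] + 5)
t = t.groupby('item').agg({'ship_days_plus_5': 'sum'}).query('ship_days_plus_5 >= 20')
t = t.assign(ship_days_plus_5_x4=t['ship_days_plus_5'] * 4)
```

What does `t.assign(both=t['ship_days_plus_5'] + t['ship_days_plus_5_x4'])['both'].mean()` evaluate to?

136.0

add column ship_days_plus_5 = orders['ship_days'] + 5:
   store   item  ship_days  ship_days_plus_5
0     S1    pen          6                11
1     S3   lamp          7                12
2     S1  chair          2                 7
3     S3   desk         14                19
4     S1    pen         14                19
5     S5    fan          1                 6
6     S1    pen          1                 6
7     S3   lamp          5                10
8     S3    mug          2                 7
9     S3    fan          4                 9
10    S1    mug          8                13
11    S4  chair         13                18
12    S2   desk          9                14
group by item, sum of ship_days_plus_5:
       ship_days_plus_5
item                   
chair                25
desk                 33
fan                  15
lamp                 22
mug                  20
pen                  36
filter rows where ship_days_plus_5 >= 20:
       ship_days_plus_5
item                   
chair                25
desk                 33
lamp                 22
mug                  20
pen                  36
add column ship_days_plus_5_x4 = t['ship_days_plus_5'] * 4:
       ship_days_plus_5  ship_days_plus_5_x4
item                                        
chair                25                  100
desk                 33                  132
lamp                 22                   88
mug                  20                   80
pen                  36                  144
add column both = t['ship_days_plus_5'] + t['ship_days_plus_5_x4']:
       ship_days_plus_5  ship_days_plus_5_x4  both
item                                              
chair                25                  100   125
desk                 33                  132   165
lamp                 22                   88   110
mug                  20                   80   100
pen                  36                  144   180
Hence 136.0.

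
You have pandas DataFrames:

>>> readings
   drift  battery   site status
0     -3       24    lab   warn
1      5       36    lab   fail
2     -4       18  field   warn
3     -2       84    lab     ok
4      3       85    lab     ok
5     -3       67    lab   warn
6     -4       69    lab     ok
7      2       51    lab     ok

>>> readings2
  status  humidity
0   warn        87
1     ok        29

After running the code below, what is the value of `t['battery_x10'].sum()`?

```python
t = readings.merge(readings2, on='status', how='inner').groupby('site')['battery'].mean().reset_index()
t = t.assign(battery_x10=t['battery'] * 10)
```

813.333333333

merge on 'status' (how='inner') → 7 rows:
   drift  battery   site status  humidity
0     -3       24    lab   warn        87
1     -4       18  field   warn        87
2     -2       84    lab     ok        29
3      3       85    lab     ok        29
4     -3       67    lab   warn        87
5     -4       69    lab     ok        29
6      2       51    lab     ok        29
group by site, mean of battery:
site
field    18.000000
lab      63.333333
Name: battery, dtype: float64
reset_index():
    site    battery
0  field  18.000000
1    lab  63.333333
add column battery_x10 = t['battery'] * 10:
    site    battery  battery_x10
0  field  18.000000   180.000000
1    lab  63.333333   633.333333
Taking the sum of column 'battery_x10' gives 813.333333333.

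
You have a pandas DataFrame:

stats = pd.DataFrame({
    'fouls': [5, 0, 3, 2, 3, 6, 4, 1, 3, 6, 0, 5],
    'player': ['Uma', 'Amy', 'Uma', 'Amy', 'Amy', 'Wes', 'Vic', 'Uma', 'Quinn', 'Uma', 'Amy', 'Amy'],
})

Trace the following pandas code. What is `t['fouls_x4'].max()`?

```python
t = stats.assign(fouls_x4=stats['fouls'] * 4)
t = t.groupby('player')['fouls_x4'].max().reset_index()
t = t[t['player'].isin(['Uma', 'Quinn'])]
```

add column fouls_x4 = stats['fouls'] * 4:
    fouls player  fouls_x4
0       5    Uma        20
1       0    Amy         0
2       3    Uma        12
3       2    Amy         8
4       3    Amy        12
5       6    Wes        24
6       4    Vic        16
7       1    Uma         4
8       3  Quinn        12
9       6    Uma        24
10      0    Amy         0
11      5    Amy        20
group by player, max of fouls_x4:
player
Amy      20
Quinn    12
Uma      24
Vic      16
Wes      24
Name: fouls_x4, dtype: int64
reset_index():
  player  fouls_x4
0    Amy        20
1  Quinn        12
2    Uma        24
3    Vic        16
4    Wes        24
filter rows where player in ['Uma', 'Quinn']:
  player  fouls_x4
1  Quinn        12
2    Uma        24

24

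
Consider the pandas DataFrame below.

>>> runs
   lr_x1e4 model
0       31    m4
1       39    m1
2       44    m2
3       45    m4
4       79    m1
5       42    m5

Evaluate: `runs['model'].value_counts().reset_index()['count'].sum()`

6

value_counts of model:
model
m4    2
m1    2
m2    1
m5    1
Name: count, dtype: int64
reset_index():
  model  count
0    m4      2
1    m1      2
2    m2      1
3    m5      1
Reading off the sum of column 'count', we get 6.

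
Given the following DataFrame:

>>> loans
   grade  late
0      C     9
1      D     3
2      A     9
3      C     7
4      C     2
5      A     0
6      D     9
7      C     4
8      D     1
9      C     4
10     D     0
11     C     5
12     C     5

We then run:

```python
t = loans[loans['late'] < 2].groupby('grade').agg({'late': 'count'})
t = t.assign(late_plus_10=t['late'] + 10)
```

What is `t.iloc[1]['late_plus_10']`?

filter rows where late < 2:
   grade  late
5      A     0
8      D     1
10     D     0
group by grade, count of late:
       late
grade      
A         1
D         2
add column late_plus_10 = t['late'] + 10:
       late  late_plus_10
grade                    
A         1            11
D         2            12
Finally, value at position 1, column 'late_plus_10' = 12.

12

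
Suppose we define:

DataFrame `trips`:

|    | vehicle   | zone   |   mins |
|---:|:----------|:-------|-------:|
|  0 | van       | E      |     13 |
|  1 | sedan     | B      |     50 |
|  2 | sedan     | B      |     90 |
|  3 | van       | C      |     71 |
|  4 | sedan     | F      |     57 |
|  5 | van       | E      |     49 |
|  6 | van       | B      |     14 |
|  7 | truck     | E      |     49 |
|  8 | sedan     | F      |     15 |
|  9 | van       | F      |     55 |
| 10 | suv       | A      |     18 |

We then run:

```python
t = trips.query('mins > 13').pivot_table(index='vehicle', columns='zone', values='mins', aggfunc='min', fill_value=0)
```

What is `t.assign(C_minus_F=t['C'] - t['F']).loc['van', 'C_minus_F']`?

16

filter rows where mins > 13:
   vehicle zone  mins
1    sedan    B    50
2    sedan    B    90
3      van    C    71
4    sedan    F    57
5      van    E    49
6      van    B    14
7    truck    E    49
8    sedan    F    15
9      van    F    55
10     suv    A    18
pivot: rows=vehicle, cols=zone, min(mins):
zone      A   B   C   E   F
vehicle                    
sedan     0  50   0   0  15
suv      18   0   0   0   0
truck     0   0   0  49   0
van       0  14  71  49  55
add column C_minus_F = t['C'] - t['F']:
zone      A   B   C   E   F  C_minus_F
vehicle                               
sedan     0  50   0   0  15        -15
suv      18   0   0   0   0          0
truck     0   0   0  49   0          0
van       0  14  71  49  55         16
Finally, value at row 'van', column 'C_minus_F' = 16.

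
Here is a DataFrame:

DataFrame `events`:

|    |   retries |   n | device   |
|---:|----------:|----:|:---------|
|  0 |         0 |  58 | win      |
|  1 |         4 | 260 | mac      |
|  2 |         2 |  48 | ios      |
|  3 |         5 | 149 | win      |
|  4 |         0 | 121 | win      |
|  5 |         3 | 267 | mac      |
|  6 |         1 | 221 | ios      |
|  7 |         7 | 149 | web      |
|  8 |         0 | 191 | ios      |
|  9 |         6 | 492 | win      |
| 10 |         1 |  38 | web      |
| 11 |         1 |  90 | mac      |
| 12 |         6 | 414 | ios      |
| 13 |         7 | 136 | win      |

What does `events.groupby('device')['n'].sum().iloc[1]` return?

group by device, sum of n:
device
ios    874
mac    617
web    187
win    956
Name: n, dtype: int64

617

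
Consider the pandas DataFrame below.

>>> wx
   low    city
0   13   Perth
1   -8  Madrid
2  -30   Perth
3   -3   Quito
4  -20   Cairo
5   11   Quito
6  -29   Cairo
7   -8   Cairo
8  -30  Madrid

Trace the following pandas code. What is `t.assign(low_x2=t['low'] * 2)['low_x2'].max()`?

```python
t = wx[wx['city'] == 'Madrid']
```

-16

filter rows where city == 'Madrid':
   low    city
1   -8  Madrid
8  -30  Madrid
add column low_x2 = t['low'] * 2:
   low    city  low_x2
1   -8  Madrid     -16
8  -30  Madrid     -60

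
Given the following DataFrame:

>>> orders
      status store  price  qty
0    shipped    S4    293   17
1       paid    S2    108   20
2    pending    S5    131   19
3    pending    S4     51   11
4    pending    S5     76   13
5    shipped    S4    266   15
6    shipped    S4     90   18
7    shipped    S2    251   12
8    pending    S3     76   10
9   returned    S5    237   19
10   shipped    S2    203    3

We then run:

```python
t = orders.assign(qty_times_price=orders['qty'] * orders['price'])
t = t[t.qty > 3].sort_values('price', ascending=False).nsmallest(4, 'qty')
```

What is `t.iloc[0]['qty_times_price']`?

add column qty_times_price = orders['qty'] * orders['price']:
      status store  price  qty  qty_times_price
0    shipped    S4    293   17             4981
1       paid    S2    108   20             2160
2    pending    S5    131   19             2489
3    pending    S4     51   11              561
4    pending    S5     76   13              988
5    shipped    S4    266   15             3990
6    shipped    S4     90   18             1620
7    shipped    S2    251   12             3012
8    pending    S3     76   10              760
9   returned    S5    237   19             4503
10   shipped    S2    203    3              609
filter rows where qty > 3:
     status store  price  qty  qty_times_price
0   shipped    S4    293   17             4981
1      paid    S2    108   20             2160
2   pending    S5    131   19             2489
3   pending    S4     51   11              561
4   pending    S5     76   13              988
5   shipped    S4    266   15             3990
6   shipped    S4     90   18             1620
7   shipped    S2    251   12             3012
8   pending    S3     76   10              760
9  returned    S5    237   19             4503
sort by price descending:
     status store  price  qty  qty_times_price
0   shipped    S4    293   17             4981
5   shipped    S4    266   15             3990
7   shipped    S2    251   12             3012
9  returned    S5    237   19             4503
2   pending    S5    131   19             2489
1      paid    S2    108   20             2160
6   shipped    S4     90   18             1620
4   pending    S5     76   13              988
8   pending    S3     76   10              760
3   pending    S4     51   11              561
take 4 rows with smallest qty:
    status store  price  qty  qty_times_price
8  pending    S3     76   10              760
3  pending    S4     51   11              561
7  shipped    S2    251   12             3012
4  pending    S5     76   13              988
Taking the value at position 0, column 'qty_times_price' gives 760.

760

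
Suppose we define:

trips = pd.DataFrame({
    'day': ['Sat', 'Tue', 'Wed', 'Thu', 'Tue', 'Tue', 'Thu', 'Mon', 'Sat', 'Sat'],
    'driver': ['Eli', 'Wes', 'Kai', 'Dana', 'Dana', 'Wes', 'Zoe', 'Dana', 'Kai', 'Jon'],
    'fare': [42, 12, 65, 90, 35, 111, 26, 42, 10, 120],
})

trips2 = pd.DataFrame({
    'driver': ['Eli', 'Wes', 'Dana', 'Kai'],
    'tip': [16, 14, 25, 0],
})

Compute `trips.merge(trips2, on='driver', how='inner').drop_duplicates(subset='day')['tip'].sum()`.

merge on 'driver' (how='inner') → 8 rows:
   day driver  fare  tip
0  Sat    Eli    42   16
1  Tue    Wes    12   14
2  Wed    Kai    65    0
3  Thu   Dana    90   25
4  Tue   Dana    35   25
5  Tue    Wes   111   14
6  Mon   Dana    42   25
7  Sat    Kai    10    0
drop duplicate day (keep=first):
   day driver  fare  tip
0  Sat    Eli    42   16
1  Tue    Wes    12   14
2  Wed    Kai    65    0
3  Thu   Dana    90   25
6  Mon   Dana    42   25
sum of column 'tip' → 80

80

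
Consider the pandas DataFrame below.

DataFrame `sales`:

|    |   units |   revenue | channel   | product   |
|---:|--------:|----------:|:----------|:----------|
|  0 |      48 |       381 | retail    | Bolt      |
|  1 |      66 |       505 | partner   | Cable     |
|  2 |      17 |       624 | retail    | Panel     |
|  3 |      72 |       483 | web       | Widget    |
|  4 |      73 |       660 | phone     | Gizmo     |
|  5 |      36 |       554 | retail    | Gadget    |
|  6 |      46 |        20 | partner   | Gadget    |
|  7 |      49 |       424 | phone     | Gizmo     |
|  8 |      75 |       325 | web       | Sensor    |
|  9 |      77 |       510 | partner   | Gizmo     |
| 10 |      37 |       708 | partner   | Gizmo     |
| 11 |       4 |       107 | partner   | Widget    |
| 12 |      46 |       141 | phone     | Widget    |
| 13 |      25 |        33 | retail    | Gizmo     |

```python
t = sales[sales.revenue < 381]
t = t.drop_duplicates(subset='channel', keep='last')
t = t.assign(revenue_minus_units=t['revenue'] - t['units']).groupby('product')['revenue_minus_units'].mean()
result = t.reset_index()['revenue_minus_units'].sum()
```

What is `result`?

filter rows where revenue < 381:
    units  revenue  channel product
6      46       20  partner  Gadget
8      75      325      web  Sensor
11      4      107  partner  Widget
12     46      141    phone  Widget
13     25       33   retail   Gizmo
drop duplicate channel (keep=last):
    units  revenue  channel product
8      75      325      web  Sensor
11      4      107  partner  Widget
12     46      141    phone  Widget
13     25       33   retail   Gizmo
add column revenue_minus_units = t['revenue'] - t['units']:
    units  revenue  channel product  revenue_minus_units
8      75      325      web  Sensor                  250
11      4      107  partner  Widget                  103
12     46      141    phone  Widget                   95
13     25       33   retail   Gizmo                    8
group by product, mean of revenue_minus_units:
product
Gizmo       8.0
Sensor    250.0
Widget     99.0
Name: revenue_minus_units, dtype: float64
reset_index():
  product  revenue_minus_units
0   Gizmo                  8.0
1  Sensor                250.0
2  Widget                 99.0

357.0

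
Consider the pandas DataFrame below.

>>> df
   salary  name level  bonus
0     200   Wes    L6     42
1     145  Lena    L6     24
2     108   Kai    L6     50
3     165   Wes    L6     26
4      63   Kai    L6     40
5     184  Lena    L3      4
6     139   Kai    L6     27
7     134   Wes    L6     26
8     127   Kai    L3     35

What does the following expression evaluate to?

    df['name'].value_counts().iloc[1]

value_counts of name:
name
Kai     4
Wes     3
Lena    2
Name: count, dtype: int64

3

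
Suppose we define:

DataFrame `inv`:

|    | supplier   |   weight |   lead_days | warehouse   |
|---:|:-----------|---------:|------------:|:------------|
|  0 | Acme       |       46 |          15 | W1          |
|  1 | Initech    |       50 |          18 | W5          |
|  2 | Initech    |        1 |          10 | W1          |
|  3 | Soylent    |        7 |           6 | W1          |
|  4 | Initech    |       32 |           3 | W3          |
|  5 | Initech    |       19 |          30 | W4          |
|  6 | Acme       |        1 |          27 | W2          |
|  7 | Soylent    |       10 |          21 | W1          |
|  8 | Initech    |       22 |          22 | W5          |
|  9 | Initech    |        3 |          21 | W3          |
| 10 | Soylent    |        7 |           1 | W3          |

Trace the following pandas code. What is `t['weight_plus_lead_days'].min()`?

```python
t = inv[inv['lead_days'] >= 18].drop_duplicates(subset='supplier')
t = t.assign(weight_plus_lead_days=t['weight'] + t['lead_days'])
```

28

filter rows where lead_days >= 18:
  supplier  weight  lead_days warehouse
1  Initech      50         18        W5
5  Initech      19         30        W4
6     Acme       1         27        W2
7  Soylent      10         21        W1
8  Initech      22         22        W5
9  Initech       3         21        W3
drop duplicate supplier (keep=first):
  supplier  weight  lead_days warehouse
1  Initech      50         18        W5
6     Acme       1         27        W2
7  Soylent      10         21        W1
add column weight_plus_lead_days = t['weight'] + t['lead_days']:
  supplier  weight  lead_days warehouse  weight_plus_lead_days
1  Initech      50         18        W5                     68
6     Acme       1         27        W2                     28
7  Soylent      10         21        W1                     31
min of column 'weight_plus_lead_days' → 28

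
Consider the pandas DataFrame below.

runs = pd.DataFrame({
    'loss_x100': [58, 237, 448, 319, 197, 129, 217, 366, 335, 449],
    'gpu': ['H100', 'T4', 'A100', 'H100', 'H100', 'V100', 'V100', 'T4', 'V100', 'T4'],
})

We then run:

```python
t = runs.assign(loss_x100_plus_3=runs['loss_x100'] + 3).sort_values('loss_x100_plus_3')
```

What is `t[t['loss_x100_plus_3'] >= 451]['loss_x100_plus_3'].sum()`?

add column loss_x100_plus_3 = runs['loss_x100'] + 3:
   loss_x100   gpu  loss_x100_plus_3
0         58  H100                61
1        237    T4               240
2        448  A100               451
3        319  H100               322
4        197  H100               200
5        129  V100               132
6        217  V100               220
7        366    T4               369
8        335  V100               338
9        449    T4               452
sort by loss_x100_plus_3:
   loss_x100   gpu  loss_x100_plus_3
0         58  H100                61
5        129  V100               132
4        197  H100               200
6        217  V100               220
1        237    T4               240
3        319  H100               322
8        335  V100               338
7        366    T4               369
2        448  A100               451
9        449    T4               452
filter rows where loss_x100_plus_3 >= 451:
   loss_x100   gpu  loss_x100_plus_3
2        448  A100               451
9        449    T4               452

903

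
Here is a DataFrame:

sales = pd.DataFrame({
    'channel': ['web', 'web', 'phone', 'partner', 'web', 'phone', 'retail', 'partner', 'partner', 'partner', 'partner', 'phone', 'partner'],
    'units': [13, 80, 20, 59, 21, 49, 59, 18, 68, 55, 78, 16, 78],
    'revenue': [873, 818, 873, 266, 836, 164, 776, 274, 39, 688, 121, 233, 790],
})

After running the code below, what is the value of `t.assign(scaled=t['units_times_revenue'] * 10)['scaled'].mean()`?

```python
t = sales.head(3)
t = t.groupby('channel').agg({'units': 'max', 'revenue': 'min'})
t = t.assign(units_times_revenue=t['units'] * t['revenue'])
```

414500.0

take first 3 rows:
  channel  units  revenue
0     web     13      873
1     web     80      818
2   phone     20      873
group by channel: max(units), min(revenue):
         units  revenue
channel                
phone       20      873
web         80      818
add column units_times_revenue = t['units'] * t['revenue']:
         units  revenue  units_times_revenue
channel                                     
phone       20      873                17460
web         80      818                65440
add column scaled = t['units_times_revenue'] * 10:
         units  revenue  units_times_revenue  scaled
channel                                             
phone       20      873                17460  174600
web         80      818                65440  654400
The mean of column 'scaled' is 414500.0.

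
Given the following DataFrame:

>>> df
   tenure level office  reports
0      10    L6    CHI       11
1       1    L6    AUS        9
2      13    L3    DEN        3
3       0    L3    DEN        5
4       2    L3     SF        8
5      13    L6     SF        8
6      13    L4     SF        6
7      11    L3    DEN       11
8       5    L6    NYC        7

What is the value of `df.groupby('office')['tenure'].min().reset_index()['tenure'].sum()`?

group by office, min of tenure:
office
AUS     1
CHI    10
DEN     0
NYC     5
SF      2
Name: tenure, dtype: int64
reset_index():
  office  tenure
0    AUS       1
1    CHI      10
2    DEN       0
3    NYC       5
4     SF       2
Reading off the sum of column 'tenure', we get 18.

18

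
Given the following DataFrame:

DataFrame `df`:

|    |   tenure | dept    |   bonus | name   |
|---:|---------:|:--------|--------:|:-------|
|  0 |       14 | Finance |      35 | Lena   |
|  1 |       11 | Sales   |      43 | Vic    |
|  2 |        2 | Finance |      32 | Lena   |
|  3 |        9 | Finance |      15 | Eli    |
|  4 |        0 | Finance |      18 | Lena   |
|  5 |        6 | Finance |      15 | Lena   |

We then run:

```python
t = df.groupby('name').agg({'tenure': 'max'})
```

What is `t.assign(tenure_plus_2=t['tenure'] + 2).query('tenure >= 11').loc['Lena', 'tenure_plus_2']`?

16

group by name, max of tenure:
      tenure
name        
Eli        9
Lena      14
Vic       11
add column tenure_plus_2 = t['tenure'] + 2:
      tenure  tenure_plus_2
name                       
Eli        9             11
Lena      14             16
Vic       11             13
filter rows where tenure >= 11:
      tenure  tenure_plus_2
name                       
Lena      14             16
Vic       11             13
The value at row 'Lena', column 'tenure_plus_2' is 16.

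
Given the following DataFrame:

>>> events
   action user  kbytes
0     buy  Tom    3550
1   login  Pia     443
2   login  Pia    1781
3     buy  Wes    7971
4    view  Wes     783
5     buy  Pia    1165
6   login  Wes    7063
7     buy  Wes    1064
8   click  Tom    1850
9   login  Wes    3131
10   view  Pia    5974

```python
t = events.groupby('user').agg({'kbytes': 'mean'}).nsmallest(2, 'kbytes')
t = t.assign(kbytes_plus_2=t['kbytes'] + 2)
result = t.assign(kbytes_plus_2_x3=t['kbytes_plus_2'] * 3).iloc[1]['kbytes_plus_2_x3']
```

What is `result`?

group by user, mean of kbytes:
       kbytes
user         
Pia   2340.75
Tom   2700.00
Wes   4002.40
take 2 rows with smallest kbytes:
       kbytes
user         
Pia   2340.75
Tom   2700.00
add column kbytes_plus_2 = t['kbytes'] + 2:
       kbytes  kbytes_plus_2
user                        
Pia   2340.75        2342.75
Tom   2700.00        2702.00
add column kbytes_plus_2_x3 = t['kbytes_plus_2'] * 3:
       kbytes  kbytes_plus_2  kbytes_plus_2_x3
user                                          
Pia   2340.75        2342.75           7028.25
Tom   2700.00        2702.00           8106.00
Hence 8106.0.

8106.0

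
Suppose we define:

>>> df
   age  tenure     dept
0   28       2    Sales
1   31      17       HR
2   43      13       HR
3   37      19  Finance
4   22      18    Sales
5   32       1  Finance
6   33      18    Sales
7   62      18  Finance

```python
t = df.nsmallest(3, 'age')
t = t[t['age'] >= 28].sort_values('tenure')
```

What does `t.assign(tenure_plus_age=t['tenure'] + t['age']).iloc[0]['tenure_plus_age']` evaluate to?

take 3 rows with smallest age:
   age  tenure   dept
4   22      18  Sales
0   28       2  Sales
1   31      17     HR
filter rows where age >= 28:
   age  tenure   dept
0   28       2  Sales
1   31      17     HR
sort by tenure:
   age  tenure   dept
0   28       2  Sales
1   31      17     HR
add column tenure_plus_age = t['tenure'] + t['age']:
   age  tenure   dept  tenure_plus_age
0   28       2  Sales               30
1   31      17     HR               48
So iloc[0]['tenure_plus_age'] = 30.

30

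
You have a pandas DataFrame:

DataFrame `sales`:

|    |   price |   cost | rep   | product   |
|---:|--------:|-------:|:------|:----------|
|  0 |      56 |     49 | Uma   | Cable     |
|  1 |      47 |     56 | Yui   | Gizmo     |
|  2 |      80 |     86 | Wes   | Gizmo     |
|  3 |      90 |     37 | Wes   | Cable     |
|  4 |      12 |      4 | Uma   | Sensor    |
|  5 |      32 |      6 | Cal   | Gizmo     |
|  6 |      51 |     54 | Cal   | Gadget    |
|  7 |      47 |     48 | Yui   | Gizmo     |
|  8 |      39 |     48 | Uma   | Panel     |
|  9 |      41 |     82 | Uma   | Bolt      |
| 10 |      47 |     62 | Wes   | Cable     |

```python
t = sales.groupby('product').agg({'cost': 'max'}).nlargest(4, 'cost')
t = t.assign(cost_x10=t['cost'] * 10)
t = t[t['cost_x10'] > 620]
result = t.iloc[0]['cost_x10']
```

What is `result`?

group by product, max of cost:
         cost
product      
Bolt       82
Cable      62
Gadget     54
Gizmo      86
Panel      48
Sensor      4
take 4 rows with largest cost:
         cost
product      
Gizmo      86
Bolt       82
Cable      62
Gadget     54
add column cost_x10 = t['cost'] * 10:
         cost  cost_x10
product                
Gizmo      86       860
Bolt       82       820
Cable      62       620
Gadget     54       540
filter rows where cost_x10 > 620:
         cost  cost_x10
product                
Gizmo      86       860
Bolt       82       820

860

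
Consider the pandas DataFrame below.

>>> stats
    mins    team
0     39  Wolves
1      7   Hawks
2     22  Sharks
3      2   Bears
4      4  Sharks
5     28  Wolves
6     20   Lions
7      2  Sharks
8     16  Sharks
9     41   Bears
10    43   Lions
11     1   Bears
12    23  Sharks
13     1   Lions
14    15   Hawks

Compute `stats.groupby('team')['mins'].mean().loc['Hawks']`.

11.0

group by team, mean of mins:
team
Bears     14.666667
Hawks     11.000000
Lions     21.333333
Sharks    13.400000
Wolves    33.500000
Name: mins, dtype: float64
The value at index 'Hawks' is 11.0.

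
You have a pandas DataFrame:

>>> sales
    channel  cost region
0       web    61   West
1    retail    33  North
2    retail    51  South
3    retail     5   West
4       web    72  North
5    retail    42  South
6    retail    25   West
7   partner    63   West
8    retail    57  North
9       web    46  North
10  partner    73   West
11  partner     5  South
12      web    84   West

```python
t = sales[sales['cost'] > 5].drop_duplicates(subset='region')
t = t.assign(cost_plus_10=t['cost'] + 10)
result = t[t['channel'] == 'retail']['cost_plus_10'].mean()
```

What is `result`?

52.0

filter rows where cost > 5:
    channel  cost region
0       web    61   West
1    retail    33  North
2    retail    51  South
4       web    72  North
5    retail    42  South
6    retail    25   West
7   partner    63   West
8    retail    57  North
9       web    46  North
10  partner    73   West
12      web    84   West
drop duplicate region (keep=first):
  channel  cost region
0     web    61   West
1  retail    33  North
2  retail    51  South
add column cost_plus_10 = t['cost'] + 10:
  channel  cost region  cost_plus_10
0     web    61   West            71
1  retail    33  North            43
2  retail    51  South            61
filter rows where channel == 'retail':
  channel  cost region  cost_plus_10
1  retail    33  North            43
2  retail    51  South            61
The mean of column 'cost_plus_10' is 52.0.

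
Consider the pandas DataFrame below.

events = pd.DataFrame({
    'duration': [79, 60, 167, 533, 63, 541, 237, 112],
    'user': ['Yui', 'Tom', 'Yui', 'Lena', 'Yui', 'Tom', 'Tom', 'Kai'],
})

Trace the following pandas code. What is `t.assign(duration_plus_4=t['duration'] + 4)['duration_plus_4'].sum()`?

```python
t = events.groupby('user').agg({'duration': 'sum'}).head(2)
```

group by user, sum of duration:
      duration
user          
Kai        112
Lena       533
Tom        838
Yui        309
take first 2 rows:
      duration
user          
Kai        112
Lena       533
add column duration_plus_4 = t['duration'] + 4:
      duration  duration_plus_4
user                           
Kai        112              116
Lena       533              537
Finally, sum of column 'duration_plus_4' = 653.

653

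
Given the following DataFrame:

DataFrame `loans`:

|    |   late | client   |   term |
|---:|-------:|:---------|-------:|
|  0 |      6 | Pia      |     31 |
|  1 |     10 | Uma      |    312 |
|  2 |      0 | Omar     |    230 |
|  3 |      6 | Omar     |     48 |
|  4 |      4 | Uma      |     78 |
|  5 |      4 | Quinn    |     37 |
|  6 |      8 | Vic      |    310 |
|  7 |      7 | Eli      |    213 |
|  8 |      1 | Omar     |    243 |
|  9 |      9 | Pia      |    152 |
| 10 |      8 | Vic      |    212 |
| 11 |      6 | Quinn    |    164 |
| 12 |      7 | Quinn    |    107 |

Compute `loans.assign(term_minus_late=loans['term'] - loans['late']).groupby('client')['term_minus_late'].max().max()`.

add column term_minus_late = loans['term'] - loans['late']:
    late client  term  term_minus_late
0      6    Pia    31               25
1     10    Uma   312              302
2      0   Omar   230              230
3      6   Omar    48               42
4      4    Uma    78               74
5      4  Quinn    37               33
6      8    Vic   310              302
7      7    Eli   213              206
8      1   Omar   243              242
9      9    Pia   152              143
10     8    Vic   212              204
11     6  Quinn   164              158
12     7  Quinn   107              100
group by client, max of term_minus_late:
client
Eli      206
Omar     242
Pia      143
Quinn    158
Uma      302
Vic      302
Name: term_minus_late, dtype: int64
Finally, max of the resulting series = 302.

302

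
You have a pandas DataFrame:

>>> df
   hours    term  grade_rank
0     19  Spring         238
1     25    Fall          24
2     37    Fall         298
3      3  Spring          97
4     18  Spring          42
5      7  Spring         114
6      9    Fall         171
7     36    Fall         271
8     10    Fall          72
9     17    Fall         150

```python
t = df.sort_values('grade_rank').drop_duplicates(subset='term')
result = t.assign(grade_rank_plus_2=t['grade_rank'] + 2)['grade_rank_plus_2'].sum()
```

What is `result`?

sort by grade_rank:
   hours    term  grade_rank
1     25    Fall          24
4     18  Spring          42
8     10    Fall          72
3      3  Spring          97
5      7  Spring         114
9     17    Fall         150
6      9    Fall         171
0     19  Spring         238
7     36    Fall         271
2     37    Fall         298
drop duplicate term (keep=first):
   hours    term  grade_rank
1     25    Fall          24
4     18  Spring          42
add column grade_rank_plus_2 = t['grade_rank'] + 2:
   hours    term  grade_rank  grade_rank_plus_2
1     25    Fall          24                 26
4     18  Spring          42                 44
Finally, sum of column 'grade_rank_plus_2' = 70.

70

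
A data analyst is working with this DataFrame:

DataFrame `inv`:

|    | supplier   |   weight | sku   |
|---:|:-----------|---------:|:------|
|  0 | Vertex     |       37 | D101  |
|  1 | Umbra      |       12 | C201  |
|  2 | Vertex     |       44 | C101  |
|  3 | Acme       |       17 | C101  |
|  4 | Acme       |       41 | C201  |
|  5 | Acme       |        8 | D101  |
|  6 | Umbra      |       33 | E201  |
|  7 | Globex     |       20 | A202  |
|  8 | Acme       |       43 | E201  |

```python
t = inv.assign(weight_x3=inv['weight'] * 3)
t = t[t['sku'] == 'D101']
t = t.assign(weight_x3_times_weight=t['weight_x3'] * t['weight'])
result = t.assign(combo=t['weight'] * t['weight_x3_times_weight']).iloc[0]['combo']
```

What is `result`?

151959

add column weight_x3 = inv['weight'] * 3:
  supplier  weight   sku  weight_x3
0   Vertex      37  D101        111
1    Umbra      12  C201         36
2   Vertex      44  C101        132
3     Acme      17  C101         51
4     Acme      41  C201        123
5     Acme       8  D101         24
6    Umbra      33  E201         99
7   Globex      20  A202         60
8     Acme      43  E201        129
filter rows where sku == 'D101':
  supplier  weight   sku  weight_x3
0   Vertex      37  D101        111
5     Acme       8  D101         24
add column weight_x3_times_weight = t['weight_x3'] * t['weight']:
  supplier  weight   sku  weight_x3  weight_x3_times_weight
0   Vertex      37  D101        111                    4107
5     Acme       8  D101         24                     192
add column combo = t['weight'] * t['weight_x3_times_weight']:
  supplier  weight   sku  weight_x3  weight_x3_times_weight   combo
0   Vertex      37  D101        111                    4107  151959
5     Acme       8  D101         24                     192    1536
value at position 0, column 'combo' → 151959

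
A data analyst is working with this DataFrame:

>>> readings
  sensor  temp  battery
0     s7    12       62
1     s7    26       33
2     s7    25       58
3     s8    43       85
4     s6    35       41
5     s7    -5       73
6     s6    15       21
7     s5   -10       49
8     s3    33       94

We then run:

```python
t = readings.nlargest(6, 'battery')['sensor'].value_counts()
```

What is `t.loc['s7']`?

3

take 6 rows with largest battery:
  sensor  temp  battery
8     s3    33       94
3     s8    43       85
5     s7    -5       73
0     s7    12       62
2     s7    25       58
7     s5   -10       49
value_counts of sensor:
sensor
s7    3
s3    1
s8    1
s5    1
Name: count, dtype: int64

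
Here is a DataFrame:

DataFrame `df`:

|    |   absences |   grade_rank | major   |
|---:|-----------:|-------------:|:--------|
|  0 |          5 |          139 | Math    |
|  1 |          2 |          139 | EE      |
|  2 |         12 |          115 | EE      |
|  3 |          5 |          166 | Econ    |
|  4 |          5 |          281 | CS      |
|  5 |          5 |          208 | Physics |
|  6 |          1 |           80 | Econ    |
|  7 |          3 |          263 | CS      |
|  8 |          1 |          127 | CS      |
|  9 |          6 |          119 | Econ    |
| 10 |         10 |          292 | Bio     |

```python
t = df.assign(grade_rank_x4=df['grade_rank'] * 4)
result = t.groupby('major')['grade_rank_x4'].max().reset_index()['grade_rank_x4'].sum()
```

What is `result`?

4900

add column grade_rank_x4 = df['grade_rank'] * 4:
    absences  grade_rank    major  grade_rank_x4
0          5         139     Math            556
1          2         139       EE            556
2         12         115       EE            460
3          5         166     Econ            664
4          5         281       CS           1124
5          5         208  Physics            832
6          1          80     Econ            320
7          3         263       CS           1052
8          1         127       CS            508
9          6         119     Econ            476
10        10         292      Bio           1168
group by major, max of grade_rank_x4:
major
Bio        1168
CS         1124
EE          556
Econ        664
Math        556
Physics     832
Name: grade_rank_x4, dtype: int64
reset_index():
     major  grade_rank_x4
0      Bio           1168
1       CS           1124
2       EE            556
3     Econ            664
4     Math            556
5  Physics            832
Reading off the sum of column 'grade_rank_x4', we get 4900.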